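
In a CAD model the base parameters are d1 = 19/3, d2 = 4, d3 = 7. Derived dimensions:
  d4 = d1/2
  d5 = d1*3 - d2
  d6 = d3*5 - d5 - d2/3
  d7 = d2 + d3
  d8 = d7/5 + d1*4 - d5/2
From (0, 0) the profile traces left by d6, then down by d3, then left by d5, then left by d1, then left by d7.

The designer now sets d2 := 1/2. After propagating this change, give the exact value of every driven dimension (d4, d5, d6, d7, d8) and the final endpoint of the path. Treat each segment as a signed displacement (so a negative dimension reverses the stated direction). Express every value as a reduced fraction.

d4 = 19/6
d5 = 37/2
d6 = 49/3
d7 = 15/2
d8 = 211/12
endpoint = (-146/3, -7)

Apply edit: d2 := 1/2
  d4 = d1/2 = 19/6
  d5 = d1*3 - d2 = 37/2
  d6 = d3*5 - d5 - d2/3 = 49/3
  d7 = d2 + d3 = 15/2
  d8 = d7/5 + d1*4 - d5/2 = 211/12
Walk from origin (0, 0):
  seg 1: left by d6 = 49/3 → (-49/3, 0)
  seg 2: down by d3 = 7 → (-49/3, -7)
  seg 3: left by d5 = 37/2 → (-209/6, -7)
  seg 4: left by d1 = 19/3 → (-247/6, -7)
  seg 5: left by d7 = 15/2 → (-146/3, -7)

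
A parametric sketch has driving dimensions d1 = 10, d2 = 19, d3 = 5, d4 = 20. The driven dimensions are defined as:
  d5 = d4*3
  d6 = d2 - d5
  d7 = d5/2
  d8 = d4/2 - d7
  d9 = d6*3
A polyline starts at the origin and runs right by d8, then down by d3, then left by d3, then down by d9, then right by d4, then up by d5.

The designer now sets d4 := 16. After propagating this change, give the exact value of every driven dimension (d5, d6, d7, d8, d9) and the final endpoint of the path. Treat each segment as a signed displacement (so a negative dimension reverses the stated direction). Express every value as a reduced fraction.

d5 = 48
d6 = -29
d7 = 24
d8 = -16
d9 = -87
endpoint = (-5, 130)

Apply edit: d4 := 16
  d5 = d4*3 = 48
  d6 = d2 - d5 = -29
  d7 = d5/2 = 24
  d8 = d4/2 - d7 = -16
  d9 = d6*3 = -87
Walk from origin (0, 0):
  seg 1: right by d8 = -16 → (-16, 0)
  seg 2: down by d3 = 5 → (-16, -5)
  seg 3: left by d3 = 5 → (-21, -5)
  seg 4: down by d9 = -87 → (-21, 82)
  seg 5: right by d4 = 16 → (-5, 82)
  seg 6: up by d5 = 48 → (-5, 130)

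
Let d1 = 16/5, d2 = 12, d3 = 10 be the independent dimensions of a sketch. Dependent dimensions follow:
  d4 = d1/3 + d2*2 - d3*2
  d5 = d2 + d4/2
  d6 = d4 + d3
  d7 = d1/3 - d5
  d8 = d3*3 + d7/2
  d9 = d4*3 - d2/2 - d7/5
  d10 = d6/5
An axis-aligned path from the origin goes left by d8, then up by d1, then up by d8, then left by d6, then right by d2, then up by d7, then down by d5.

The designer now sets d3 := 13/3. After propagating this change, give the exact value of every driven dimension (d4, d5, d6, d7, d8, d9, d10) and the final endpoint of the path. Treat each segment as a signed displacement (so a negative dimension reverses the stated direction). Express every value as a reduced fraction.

Apply edit: d3 := 13/3
  d4 = d1/3 + d2*2 - d3*2 = 82/5
  d5 = d2 + d4/2 = 101/5
  d6 = d4 + d3 = 311/15
  d7 = d1/3 - d5 = -287/15
  d8 = d3*3 + d7/2 = 103/30
  d9 = d4*3 - d2/2 - d7/5 = 3527/75
  d10 = d6/5 = 311/75
Walk from origin (0, 0):
  seg 1: left by d8 = 103/30 → (-103/30, 0)
  seg 2: up by d1 = 16/5 → (-103/30, 16/5)
  seg 3: up by d8 = 103/30 → (-103/30, 199/30)
  seg 4: left by d6 = 311/15 → (-145/6, 199/30)
  seg 5: right by d2 = 12 → (-73/6, 199/30)
  seg 6: up by d7 = -287/15 → (-73/6, -25/2)
  seg 7: down by d5 = 101/5 → (-73/6, -327/10)

d4 = 82/5
d5 = 101/5
d6 = 311/15
d7 = -287/15
d8 = 103/30
d9 = 3527/75
d10 = 311/75
endpoint = (-73/6, -327/10)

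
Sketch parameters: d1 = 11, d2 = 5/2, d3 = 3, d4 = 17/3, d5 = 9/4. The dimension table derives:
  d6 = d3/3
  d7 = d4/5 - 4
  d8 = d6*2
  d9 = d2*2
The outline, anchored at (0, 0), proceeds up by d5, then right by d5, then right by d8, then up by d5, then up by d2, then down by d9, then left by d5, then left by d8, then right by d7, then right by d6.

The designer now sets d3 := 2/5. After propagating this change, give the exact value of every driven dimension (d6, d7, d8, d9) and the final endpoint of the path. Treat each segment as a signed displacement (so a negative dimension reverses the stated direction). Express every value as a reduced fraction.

d6 = 2/15
d7 = -43/15
d8 = 4/15
d9 = 5
endpoint = (-41/15, 2)

Apply edit: d3 := 2/5
  d6 = d3/3 = 2/15
  d7 = d4/5 - 4 = -43/15
  d8 = d6*2 = 4/15
  d9 = d2*2 = 5
Walk from origin (0, 0):
  seg 1: up by d5 = 9/4 → (0, 9/4)
  seg 2: right by d5 = 9/4 → (9/4, 9/4)
  seg 3: right by d8 = 4/15 → (151/60, 9/4)
  seg 4: up by d5 = 9/4 → (151/60, 9/2)
  seg 5: up by d2 = 5/2 → (151/60, 7)
  seg 6: down by d9 = 5 → (151/60, 2)
  seg 7: left by d5 = 9/4 → (4/15, 2)
  seg 8: left by d8 = 4/15 → (0, 2)
  seg 9: right by d7 = -43/15 → (-43/15, 2)
  seg 10: right by d6 = 2/15 → (-41/15, 2)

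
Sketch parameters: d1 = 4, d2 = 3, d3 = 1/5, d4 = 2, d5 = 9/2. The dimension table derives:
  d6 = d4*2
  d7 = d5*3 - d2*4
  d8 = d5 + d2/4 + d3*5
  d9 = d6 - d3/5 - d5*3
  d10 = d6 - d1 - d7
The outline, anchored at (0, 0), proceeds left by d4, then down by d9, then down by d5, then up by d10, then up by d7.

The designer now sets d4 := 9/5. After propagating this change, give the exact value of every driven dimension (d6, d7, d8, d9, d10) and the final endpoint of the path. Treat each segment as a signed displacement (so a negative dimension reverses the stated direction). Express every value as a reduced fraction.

d6 = 18/5
d7 = 3/2
d8 = 25/4
d9 = -497/50
d10 = -19/10
endpoint = (-9/5, 126/25)

Apply edit: d4 := 9/5
  d6 = d4*2 = 18/5
  d7 = d5*3 - d2*4 = 3/2
  d8 = d5 + d2/4 + d3*5 = 25/4
  d9 = d6 - d3/5 - d5*3 = -497/50
  d10 = d6 - d1 - d7 = -19/10
Walk from origin (0, 0):
  seg 1: left by d4 = 9/5 → (-9/5, 0)
  seg 2: down by d9 = -497/50 → (-9/5, 497/50)
  seg 3: down by d5 = 9/2 → (-9/5, 136/25)
  seg 4: up by d10 = -19/10 → (-9/5, 177/50)
  seg 5: up by d7 = 3/2 → (-9/5, 126/25)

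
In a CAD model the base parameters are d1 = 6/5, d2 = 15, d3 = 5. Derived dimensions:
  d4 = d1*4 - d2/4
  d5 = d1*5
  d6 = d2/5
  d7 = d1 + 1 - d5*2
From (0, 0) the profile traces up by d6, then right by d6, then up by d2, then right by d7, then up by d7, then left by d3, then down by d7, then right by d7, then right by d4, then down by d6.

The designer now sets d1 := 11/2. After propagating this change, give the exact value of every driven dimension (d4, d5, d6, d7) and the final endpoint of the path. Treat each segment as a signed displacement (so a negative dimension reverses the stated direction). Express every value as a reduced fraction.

Apply edit: d1 := 11/2
  d4 = d1*4 - d2/4 = 73/4
  d5 = d1*5 = 55/2
  d6 = d2/5 = 3
  d7 = d1 + 1 - d5*2 = -97/2
Walk from origin (0, 0):
  seg 1: up by d6 = 3 → (0, 3)
  seg 2: right by d6 = 3 → (3, 3)
  seg 3: up by d2 = 15 → (3, 18)
  seg 4: right by d7 = -97/2 → (-91/2, 18)
  seg 5: up by d7 = -97/2 → (-91/2, -61/2)
  seg 6: left by d3 = 5 → (-101/2, -61/2)
  seg 7: down by d7 = -97/2 → (-101/2, 18)
  seg 8: right by d7 = -97/2 → (-99, 18)
  seg 9: right by d4 = 73/4 → (-323/4, 18)
  seg 10: down by d6 = 3 → (-323/4, 15)

d4 = 73/4
d5 = 55/2
d6 = 3
d7 = -97/2
endpoint = (-323/4, 15)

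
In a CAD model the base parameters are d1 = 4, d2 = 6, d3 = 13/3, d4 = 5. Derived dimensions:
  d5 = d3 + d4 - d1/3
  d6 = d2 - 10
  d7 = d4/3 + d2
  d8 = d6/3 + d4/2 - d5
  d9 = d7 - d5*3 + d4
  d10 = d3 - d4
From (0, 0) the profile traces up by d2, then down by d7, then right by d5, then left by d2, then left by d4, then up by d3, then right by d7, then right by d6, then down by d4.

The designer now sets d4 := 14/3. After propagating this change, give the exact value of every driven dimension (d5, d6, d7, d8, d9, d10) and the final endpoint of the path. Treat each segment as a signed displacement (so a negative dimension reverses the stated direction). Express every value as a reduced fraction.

Apply edit: d4 := 14/3
  d5 = d3 + d4 - d1/3 = 23/3
  d6 = d2 - 10 = -4
  d7 = d4/3 + d2 = 68/9
  d8 = d6/3 + d4/2 - d5 = -20/3
  d9 = d7 - d5*3 + d4 = -97/9
  d10 = d3 - d4 = -1/3
Walk from origin (0, 0):
  seg 1: up by d2 = 6 → (0, 6)
  seg 2: down by d7 = 68/9 → (0, -14/9)
  seg 3: right by d5 = 23/3 → (23/3, -14/9)
  seg 4: left by d2 = 6 → (5/3, -14/9)
  seg 5: left by d4 = 14/3 → (-3, -14/9)
  seg 6: up by d3 = 13/3 → (-3, 25/9)
  seg 7: right by d7 = 68/9 → (41/9, 25/9)
  seg 8: right by d6 = -4 → (5/9, 25/9)
  seg 9: down by d4 = 14/3 → (5/9, -17/9)

d5 = 23/3
d6 = -4
d7 = 68/9
d8 = -20/3
d9 = -97/9
d10 = -1/3
endpoint = (5/9, -17/9)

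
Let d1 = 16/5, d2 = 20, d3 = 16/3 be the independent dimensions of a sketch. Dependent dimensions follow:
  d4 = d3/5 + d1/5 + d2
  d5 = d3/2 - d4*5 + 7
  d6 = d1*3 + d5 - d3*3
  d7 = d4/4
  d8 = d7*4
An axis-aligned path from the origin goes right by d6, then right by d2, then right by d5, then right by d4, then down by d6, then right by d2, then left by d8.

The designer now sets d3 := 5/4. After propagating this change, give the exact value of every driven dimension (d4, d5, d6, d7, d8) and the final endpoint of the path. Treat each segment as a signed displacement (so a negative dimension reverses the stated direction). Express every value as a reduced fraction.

d4 = 2089/100
d5 = -3873/40
d6 = -3639/40
d7 = 2089/400
d8 = 2089/100
endpoint = (-739/5, 3639/40)

Apply edit: d3 := 5/4
  d4 = d3/5 + d1/5 + d2 = 2089/100
  d5 = d3/2 - d4*5 + 7 = -3873/40
  d6 = d1*3 + d5 - d3*3 = -3639/40
  d7 = d4/4 = 2089/400
  d8 = d7*4 = 2089/100
Walk from origin (0, 0):
  seg 1: right by d6 = -3639/40 → (-3639/40, 0)
  seg 2: right by d2 = 20 → (-2839/40, 0)
  seg 3: right by d5 = -3873/40 → (-839/5, 0)
  seg 4: right by d4 = 2089/100 → (-14691/100, 0)
  seg 5: down by d6 = -3639/40 → (-14691/100, 3639/40)
  seg 6: right by d2 = 20 → (-12691/100, 3639/40)
  seg 7: left by d8 = 2089/100 → (-739/5, 3639/40)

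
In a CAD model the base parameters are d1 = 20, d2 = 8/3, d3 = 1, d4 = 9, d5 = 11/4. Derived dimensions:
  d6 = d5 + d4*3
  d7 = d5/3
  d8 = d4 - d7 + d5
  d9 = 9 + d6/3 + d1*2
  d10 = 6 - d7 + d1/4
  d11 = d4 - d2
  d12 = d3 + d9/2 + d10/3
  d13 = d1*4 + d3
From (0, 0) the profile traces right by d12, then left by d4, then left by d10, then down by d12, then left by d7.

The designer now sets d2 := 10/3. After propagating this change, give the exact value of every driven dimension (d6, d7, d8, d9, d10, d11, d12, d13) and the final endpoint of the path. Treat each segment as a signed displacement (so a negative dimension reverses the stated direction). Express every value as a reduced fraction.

d6 = 119/4
d7 = 11/12
d8 = 65/6
d9 = 707/12
d10 = 121/12
d11 = 17/3
d12 = 2435/72
d13 = 81
endpoint = (995/72, -2435/72)

Apply edit: d2 := 10/3
  d6 = d5 + d4*3 = 119/4
  d7 = d5/3 = 11/12
  d8 = d4 - d7 + d5 = 65/6
  d9 = 9 + d6/3 + d1*2 = 707/12
  d10 = 6 - d7 + d1/4 = 121/12
  d11 = d4 - d2 = 17/3
  d12 = d3 + d9/2 + d10/3 = 2435/72
  d13 = d1*4 + d3 = 81
Walk from origin (0, 0):
  seg 1: right by d12 = 2435/72 → (2435/72, 0)
  seg 2: left by d4 = 9 → (1787/72, 0)
  seg 3: left by d10 = 121/12 → (1061/72, 0)
  seg 4: down by d12 = 2435/72 → (1061/72, -2435/72)
  seg 5: left by d7 = 11/12 → (995/72, -2435/72)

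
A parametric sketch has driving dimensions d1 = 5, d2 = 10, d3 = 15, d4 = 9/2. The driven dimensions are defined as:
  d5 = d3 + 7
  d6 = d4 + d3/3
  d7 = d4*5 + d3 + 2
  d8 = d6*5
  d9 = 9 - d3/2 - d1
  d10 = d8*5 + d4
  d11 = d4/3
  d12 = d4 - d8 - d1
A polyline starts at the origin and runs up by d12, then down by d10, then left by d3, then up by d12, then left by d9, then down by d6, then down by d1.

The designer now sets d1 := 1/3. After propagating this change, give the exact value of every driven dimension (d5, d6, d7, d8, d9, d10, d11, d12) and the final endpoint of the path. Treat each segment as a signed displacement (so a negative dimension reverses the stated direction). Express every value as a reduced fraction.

Apply edit: d1 := 1/3
  d5 = d3 + 7 = 22
  d6 = d4 + d3/3 = 19/2
  d7 = d4*5 + d3 + 2 = 79/2
  d8 = d6*5 = 95/2
  d9 = 9 - d3/2 - d1 = 7/6
  d10 = d8*5 + d4 = 242
  d11 = d4/3 = 3/2
  d12 = d4 - d8 - d1 = -130/3
Walk from origin (0, 0):
  seg 1: up by d12 = -130/3 → (0, -130/3)
  seg 2: down by d10 = 242 → (0, -856/3)
  seg 3: left by d3 = 15 → (-15, -856/3)
  seg 4: up by d12 = -130/3 → (-15, -986/3)
  seg 5: left by d9 = 7/6 → (-97/6, -986/3)
  seg 6: down by d6 = 19/2 → (-97/6, -2029/6)
  seg 7: down by d1 = 1/3 → (-97/6, -677/2)

d5 = 22
d6 = 19/2
d7 = 79/2
d8 = 95/2
d9 = 7/6
d10 = 242
d11 = 3/2
d12 = -130/3
endpoint = (-97/6, -677/2)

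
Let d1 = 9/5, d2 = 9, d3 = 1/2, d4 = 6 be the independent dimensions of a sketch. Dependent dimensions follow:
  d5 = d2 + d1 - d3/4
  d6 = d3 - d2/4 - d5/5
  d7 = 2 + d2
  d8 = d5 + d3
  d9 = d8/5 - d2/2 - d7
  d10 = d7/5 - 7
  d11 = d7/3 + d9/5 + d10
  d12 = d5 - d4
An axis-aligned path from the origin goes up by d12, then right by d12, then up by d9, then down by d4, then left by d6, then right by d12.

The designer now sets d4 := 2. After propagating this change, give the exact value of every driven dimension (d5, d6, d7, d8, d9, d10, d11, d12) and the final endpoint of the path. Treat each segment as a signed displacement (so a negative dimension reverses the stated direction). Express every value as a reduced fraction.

Apply edit: d4 := 2
  d5 = d2 + d1 - d3/4 = 427/40
  d6 = d3 - d2/4 - d5/5 = -777/200
  d7 = 2 + d2 = 11
  d8 = d5 + d3 = 447/40
  d9 = d8/5 - d2/2 - d7 = -2653/200
  d10 = d7/5 - 7 = -24/5
  d11 = d7/3 + d9/5 + d10 = -11359/3000
  d12 = d5 - d4 = 347/40
Walk from origin (0, 0):
  seg 1: up by d12 = 347/40 → (0, 347/40)
  seg 2: right by d12 = 347/40 → (347/40, 347/40)
  seg 3: up by d9 = -2653/200 → (347/40, -459/100)
  seg 4: down by d4 = 2 → (347/40, -659/100)
  seg 5: left by d6 = -777/200 → (314/25, -659/100)
  seg 6: right by d12 = 347/40 → (4247/200, -659/100)

d5 = 427/40
d6 = -777/200
d7 = 11
d8 = 447/40
d9 = -2653/200
d10 = -24/5
d11 = -11359/3000
d12 = 347/40
endpoint = (4247/200, -659/100)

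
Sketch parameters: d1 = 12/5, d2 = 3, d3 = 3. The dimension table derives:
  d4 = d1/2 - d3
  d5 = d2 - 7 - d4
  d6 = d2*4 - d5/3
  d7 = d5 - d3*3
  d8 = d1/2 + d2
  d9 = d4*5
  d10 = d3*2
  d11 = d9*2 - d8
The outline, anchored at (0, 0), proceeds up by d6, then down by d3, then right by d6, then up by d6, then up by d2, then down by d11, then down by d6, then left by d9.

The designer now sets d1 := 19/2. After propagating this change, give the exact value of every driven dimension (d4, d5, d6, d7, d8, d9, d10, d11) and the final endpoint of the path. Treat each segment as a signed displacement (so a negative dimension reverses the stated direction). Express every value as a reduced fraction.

Apply edit: d1 := 19/2
  d4 = d1/2 - d3 = 7/4
  d5 = d2 - 7 - d4 = -23/4
  d6 = d2*4 - d5/3 = 167/12
  d7 = d5 - d3*3 = -59/4
  d8 = d1/2 + d2 = 31/4
  d9 = d4*5 = 35/4
  d10 = d3*2 = 6
  d11 = d9*2 - d8 = 39/4
Walk from origin (0, 0):
  seg 1: up by d6 = 167/12 → (0, 167/12)
  seg 2: down by d3 = 3 → (0, 131/12)
  seg 3: right by d6 = 167/12 → (167/12, 131/12)
  seg 4: up by d6 = 167/12 → (167/12, 149/6)
  seg 5: up by d2 = 3 → (167/12, 167/6)
  seg 6: down by d11 = 39/4 → (167/12, 217/12)
  seg 7: down by d6 = 167/12 → (167/12, 25/6)
  seg 8: left by d9 = 35/4 → (31/6, 25/6)

d4 = 7/4
d5 = -23/4
d6 = 167/12
d7 = -59/4
d8 = 31/4
d9 = 35/4
d10 = 6
d11 = 39/4
endpoint = (31/6, 25/6)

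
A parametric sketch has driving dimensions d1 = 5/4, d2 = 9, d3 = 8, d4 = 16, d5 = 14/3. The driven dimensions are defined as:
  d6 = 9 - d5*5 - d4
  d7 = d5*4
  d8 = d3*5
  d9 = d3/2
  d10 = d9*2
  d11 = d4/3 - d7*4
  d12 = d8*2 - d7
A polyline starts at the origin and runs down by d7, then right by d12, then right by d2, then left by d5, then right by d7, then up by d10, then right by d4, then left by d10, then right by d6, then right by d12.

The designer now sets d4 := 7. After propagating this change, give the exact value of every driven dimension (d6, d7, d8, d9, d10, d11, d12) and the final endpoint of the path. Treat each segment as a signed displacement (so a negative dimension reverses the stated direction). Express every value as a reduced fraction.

Apply edit: d4 := 7
  d6 = 9 - d5*5 - d4 = -64/3
  d7 = d5*4 = 56/3
  d8 = d3*5 = 40
  d9 = d3/2 = 4
  d10 = d9*2 = 8
  d11 = d4/3 - d7*4 = -217/3
  d12 = d8*2 - d7 = 184/3
Walk from origin (0, 0):
  seg 1: down by d7 = 56/3 → (0, -56/3)
  seg 2: right by d12 = 184/3 → (184/3, -56/3)
  seg 3: right by d2 = 9 → (211/3, -56/3)
  seg 4: left by d5 = 14/3 → (197/3, -56/3)
  seg 5: right by d7 = 56/3 → (253/3, -56/3)
  seg 6: up by d10 = 8 → (253/3, -32/3)
  seg 7: right by d4 = 7 → (274/3, -32/3)
  seg 8: left by d10 = 8 → (250/3, -32/3)
  seg 9: right by d6 = -64/3 → (62, -32/3)
  seg 10: right by d12 = 184/3 → (370/3, -32/3)

d6 = -64/3
d7 = 56/3
d8 = 40
d9 = 4
d10 = 8
d11 = -217/3
d12 = 184/3
endpoint = (370/3, -32/3)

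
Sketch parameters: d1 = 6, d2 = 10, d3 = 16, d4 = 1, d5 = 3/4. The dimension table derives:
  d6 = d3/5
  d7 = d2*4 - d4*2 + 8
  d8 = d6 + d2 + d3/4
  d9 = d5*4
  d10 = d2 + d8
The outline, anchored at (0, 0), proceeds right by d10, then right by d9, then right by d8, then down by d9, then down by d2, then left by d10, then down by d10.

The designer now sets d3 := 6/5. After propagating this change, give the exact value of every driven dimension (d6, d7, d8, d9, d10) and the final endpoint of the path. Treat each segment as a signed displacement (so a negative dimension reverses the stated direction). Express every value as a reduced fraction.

d6 = 6/25
d7 = 46
d8 = 527/50
d9 = 3
d10 = 1027/50
endpoint = (677/50, -1677/50)

Apply edit: d3 := 6/5
  d6 = d3/5 = 6/25
  d7 = d2*4 - d4*2 + 8 = 46
  d8 = d6 + d2 + d3/4 = 527/50
  d9 = d5*4 = 3
  d10 = d2 + d8 = 1027/50
Walk from origin (0, 0):
  seg 1: right by d10 = 1027/50 → (1027/50, 0)
  seg 2: right by d9 = 3 → (1177/50, 0)
  seg 3: right by d8 = 527/50 → (852/25, 0)
  seg 4: down by d9 = 3 → (852/25, -3)
  seg 5: down by d2 = 10 → (852/25, -13)
  seg 6: left by d10 = 1027/50 → (677/50, -13)
  seg 7: down by d10 = 1027/50 → (677/50, -1677/50)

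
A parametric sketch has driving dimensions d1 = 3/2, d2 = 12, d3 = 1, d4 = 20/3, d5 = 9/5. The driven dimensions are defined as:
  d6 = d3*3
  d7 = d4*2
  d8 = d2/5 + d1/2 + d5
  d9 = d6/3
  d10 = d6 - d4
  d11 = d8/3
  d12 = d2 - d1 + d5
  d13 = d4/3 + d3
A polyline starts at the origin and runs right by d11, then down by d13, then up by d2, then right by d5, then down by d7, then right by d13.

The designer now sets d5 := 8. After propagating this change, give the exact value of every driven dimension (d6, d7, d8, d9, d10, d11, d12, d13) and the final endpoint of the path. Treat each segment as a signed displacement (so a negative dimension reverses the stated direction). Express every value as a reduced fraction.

d6 = 3
d7 = 40/3
d8 = 223/20
d9 = 1
d10 = -11/3
d11 = 223/60
d12 = 37/2
d13 = 29/9
endpoint = (2689/180, -41/9)

Apply edit: d5 := 8
  d6 = d3*3 = 3
  d7 = d4*2 = 40/3
  d8 = d2/5 + d1/2 + d5 = 223/20
  d9 = d6/3 = 1
  d10 = d6 - d4 = -11/3
  d11 = d8/3 = 223/60
  d12 = d2 - d1 + d5 = 37/2
  d13 = d4/3 + d3 = 29/9
Walk from origin (0, 0):
  seg 1: right by d11 = 223/60 → (223/60, 0)
  seg 2: down by d13 = 29/9 → (223/60, -29/9)
  seg 3: up by d2 = 12 → (223/60, 79/9)
  seg 4: right by d5 = 8 → (703/60, 79/9)
  seg 5: down by d7 = 40/3 → (703/60, -41/9)
  seg 6: right by d13 = 29/9 → (2689/180, -41/9)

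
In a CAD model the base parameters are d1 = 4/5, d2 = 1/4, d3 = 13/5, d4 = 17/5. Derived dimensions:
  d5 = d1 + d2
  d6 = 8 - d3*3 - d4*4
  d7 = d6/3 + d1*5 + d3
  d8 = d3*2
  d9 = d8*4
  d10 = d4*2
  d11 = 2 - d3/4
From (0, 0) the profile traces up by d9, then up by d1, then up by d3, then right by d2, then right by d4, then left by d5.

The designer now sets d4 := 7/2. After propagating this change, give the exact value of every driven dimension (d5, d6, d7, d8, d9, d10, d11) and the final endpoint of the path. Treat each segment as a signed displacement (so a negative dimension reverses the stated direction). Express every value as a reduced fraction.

d5 = 21/20
d6 = -69/5
d7 = 2
d8 = 26/5
d9 = 104/5
d10 = 7
d11 = 27/20
endpoint = (27/10, 121/5)

Apply edit: d4 := 7/2
  d5 = d1 + d2 = 21/20
  d6 = 8 - d3*3 - d4*4 = -69/5
  d7 = d6/3 + d1*5 + d3 = 2
  d8 = d3*2 = 26/5
  d9 = d8*4 = 104/5
  d10 = d4*2 = 7
  d11 = 2 - d3/4 = 27/20
Walk from origin (0, 0):
  seg 1: up by d9 = 104/5 → (0, 104/5)
  seg 2: up by d1 = 4/5 → (0, 108/5)
  seg 3: up by d3 = 13/5 → (0, 121/5)
  seg 4: right by d2 = 1/4 → (1/4, 121/5)
  seg 5: right by d4 = 7/2 → (15/4, 121/5)
  seg 6: left by d5 = 21/20 → (27/10, 121/5)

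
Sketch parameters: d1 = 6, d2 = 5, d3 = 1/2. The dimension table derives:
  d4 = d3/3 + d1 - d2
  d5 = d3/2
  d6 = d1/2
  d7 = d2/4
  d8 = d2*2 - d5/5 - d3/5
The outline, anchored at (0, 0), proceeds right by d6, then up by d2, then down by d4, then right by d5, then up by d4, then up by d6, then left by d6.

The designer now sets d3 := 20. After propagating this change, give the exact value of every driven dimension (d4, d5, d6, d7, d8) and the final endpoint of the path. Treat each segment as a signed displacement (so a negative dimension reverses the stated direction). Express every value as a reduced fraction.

Apply edit: d3 := 20
  d4 = d3/3 + d1 - d2 = 23/3
  d5 = d3/2 = 10
  d6 = d1/2 = 3
  d7 = d2/4 = 5/4
  d8 = d2*2 - d5/5 - d3/5 = 4
Walk from origin (0, 0):
  seg 1: right by d6 = 3 → (3, 0)
  seg 2: up by d2 = 5 → (3, 5)
  seg 3: down by d4 = 23/3 → (3, -8/3)
  seg 4: right by d5 = 10 → (13, -8/3)
  seg 5: up by d4 = 23/3 → (13, 5)
  seg 6: up by d6 = 3 → (13, 8)
  seg 7: left by d6 = 3 → (10, 8)

d4 = 23/3
d5 = 10
d6 = 3
d7 = 5/4
d8 = 4
endpoint = (10, 8)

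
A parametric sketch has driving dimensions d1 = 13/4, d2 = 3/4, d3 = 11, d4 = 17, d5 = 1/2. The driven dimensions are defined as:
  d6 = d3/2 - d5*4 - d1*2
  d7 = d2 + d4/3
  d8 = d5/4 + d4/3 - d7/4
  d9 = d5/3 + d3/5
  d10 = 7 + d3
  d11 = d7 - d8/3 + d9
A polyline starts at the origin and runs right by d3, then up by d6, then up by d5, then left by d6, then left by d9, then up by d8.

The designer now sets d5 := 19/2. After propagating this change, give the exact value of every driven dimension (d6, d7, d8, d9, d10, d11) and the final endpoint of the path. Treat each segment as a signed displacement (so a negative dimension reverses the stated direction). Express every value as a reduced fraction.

d6 = -39
d7 = 77/12
d8 = 103/16
d9 = 161/30
d10 = 18
d11 = 771/80
endpoint = (1339/30, -369/16)

Apply edit: d5 := 19/2
  d6 = d3/2 - d5*4 - d1*2 = -39
  d7 = d2 + d4/3 = 77/12
  d8 = d5/4 + d4/3 - d7/4 = 103/16
  d9 = d5/3 + d3/5 = 161/30
  d10 = 7 + d3 = 18
  d11 = d7 - d8/3 + d9 = 771/80
Walk from origin (0, 0):
  seg 1: right by d3 = 11 → (11, 0)
  seg 2: up by d6 = -39 → (11, -39)
  seg 3: up by d5 = 19/2 → (11, -59/2)
  seg 4: left by d6 = -39 → (50, -59/2)
  seg 5: left by d9 = 161/30 → (1339/30, -59/2)
  seg 6: up by d8 = 103/16 → (1339/30, -369/16)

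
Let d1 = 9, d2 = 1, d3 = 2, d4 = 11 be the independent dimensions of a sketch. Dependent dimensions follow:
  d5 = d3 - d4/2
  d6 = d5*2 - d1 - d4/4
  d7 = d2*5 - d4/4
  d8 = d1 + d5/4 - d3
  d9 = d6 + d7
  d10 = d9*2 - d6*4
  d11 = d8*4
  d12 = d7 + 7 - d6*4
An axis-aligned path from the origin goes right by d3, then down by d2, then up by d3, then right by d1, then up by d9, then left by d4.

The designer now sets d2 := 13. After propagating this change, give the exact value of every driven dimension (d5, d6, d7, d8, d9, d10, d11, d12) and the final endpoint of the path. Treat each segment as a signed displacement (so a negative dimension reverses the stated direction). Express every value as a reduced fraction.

Apply edit: d2 := 13
  d5 = d3 - d4/2 = -7/2
  d6 = d5*2 - d1 - d4/4 = -75/4
  d7 = d2*5 - d4/4 = 249/4
  d8 = d1 + d5/4 - d3 = 49/8
  d9 = d6 + d7 = 87/2
  d10 = d9*2 - d6*4 = 162
  d11 = d8*4 = 49/2
  d12 = d7 + 7 - d6*4 = 577/4
Walk from origin (0, 0):
  seg 1: right by d3 = 2 → (2, 0)
  seg 2: down by d2 = 13 → (2, -13)
  seg 3: up by d3 = 2 → (2, -11)
  seg 4: right by d1 = 9 → (11, -11)
  seg 5: up by d9 = 87/2 → (11, 65/2)
  seg 6: left by d4 = 11 → (0, 65/2)

d5 = -7/2
d6 = -75/4
d7 = 249/4
d8 = 49/8
d9 = 87/2
d10 = 162
d11 = 49/2
d12 = 577/4
endpoint = (0, 65/2)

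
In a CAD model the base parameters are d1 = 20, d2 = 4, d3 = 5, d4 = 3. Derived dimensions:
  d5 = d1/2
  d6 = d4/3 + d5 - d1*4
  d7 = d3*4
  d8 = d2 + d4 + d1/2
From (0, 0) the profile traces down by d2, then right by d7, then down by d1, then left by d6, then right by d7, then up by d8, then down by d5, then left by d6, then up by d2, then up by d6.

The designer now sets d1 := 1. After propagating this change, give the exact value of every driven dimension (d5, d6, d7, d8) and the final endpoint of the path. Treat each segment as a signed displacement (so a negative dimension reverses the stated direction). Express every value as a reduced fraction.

d5 = 1/2
d6 = -5/2
d7 = 20
d8 = 15/2
endpoint = (45, 7/2)

Apply edit: d1 := 1
  d5 = d1/2 = 1/2
  d6 = d4/3 + d5 - d1*4 = -5/2
  d7 = d3*4 = 20
  d8 = d2 + d4 + d1/2 = 15/2
Walk from origin (0, 0):
  seg 1: down by d2 = 4 → (0, -4)
  seg 2: right by d7 = 20 → (20, -4)
  seg 3: down by d1 = 1 → (20, -5)
  seg 4: left by d6 = -5/2 → (45/2, -5)
  seg 5: right by d7 = 20 → (85/2, -5)
  seg 6: up by d8 = 15/2 → (85/2, 5/2)
  seg 7: down by d5 = 1/2 → (85/2, 2)
  seg 8: left by d6 = -5/2 → (45, 2)
  seg 9: up by d2 = 4 → (45, 6)
  seg 10: up by d6 = -5/2 → (45, 7/2)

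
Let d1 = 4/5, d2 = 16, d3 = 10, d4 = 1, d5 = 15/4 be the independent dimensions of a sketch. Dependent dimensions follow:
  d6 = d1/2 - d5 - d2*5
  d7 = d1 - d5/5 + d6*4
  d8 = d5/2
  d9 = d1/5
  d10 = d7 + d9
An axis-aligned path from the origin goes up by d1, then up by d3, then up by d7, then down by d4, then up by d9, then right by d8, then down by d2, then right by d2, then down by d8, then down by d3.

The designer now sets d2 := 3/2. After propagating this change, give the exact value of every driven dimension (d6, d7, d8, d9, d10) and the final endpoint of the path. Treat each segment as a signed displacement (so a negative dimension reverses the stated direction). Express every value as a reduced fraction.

d6 = -217/20
d7 = -867/20
d8 = 15/8
d9 = 4/25
d10 = -4319/100
endpoint = (27/8, -9353/200)

Apply edit: d2 := 3/2
  d6 = d1/2 - d5 - d2*5 = -217/20
  d7 = d1 - d5/5 + d6*4 = -867/20
  d8 = d5/2 = 15/8
  d9 = d1/5 = 4/25
  d10 = d7 + d9 = -4319/100
Walk from origin (0, 0):
  seg 1: up by d1 = 4/5 → (0, 4/5)
  seg 2: up by d3 = 10 → (0, 54/5)
  seg 3: up by d7 = -867/20 → (0, -651/20)
  seg 4: down by d4 = 1 → (0, -671/20)
  seg 5: up by d9 = 4/25 → (0, -3339/100)
  seg 6: right by d8 = 15/8 → (15/8, -3339/100)
  seg 7: down by d2 = 3/2 → (15/8, -3489/100)
  seg 8: right by d2 = 3/2 → (27/8, -3489/100)
  seg 9: down by d8 = 15/8 → (27/8, -7353/200)
  seg 10: down by d3 = 10 → (27/8, -9353/200)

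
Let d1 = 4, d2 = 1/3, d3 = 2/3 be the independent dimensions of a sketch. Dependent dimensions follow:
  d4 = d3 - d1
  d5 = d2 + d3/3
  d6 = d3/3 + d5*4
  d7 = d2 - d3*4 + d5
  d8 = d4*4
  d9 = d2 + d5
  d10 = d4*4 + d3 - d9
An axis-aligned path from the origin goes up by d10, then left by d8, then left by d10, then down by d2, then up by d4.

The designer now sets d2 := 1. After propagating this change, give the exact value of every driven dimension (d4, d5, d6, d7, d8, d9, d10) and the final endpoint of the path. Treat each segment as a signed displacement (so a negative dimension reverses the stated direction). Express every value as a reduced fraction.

Apply edit: d2 := 1
  d4 = d3 - d1 = -10/3
  d5 = d2 + d3/3 = 11/9
  d6 = d3/3 + d5*4 = 46/9
  d7 = d2 - d3*4 + d5 = -4/9
  d8 = d4*4 = -40/3
  d9 = d2 + d5 = 20/9
  d10 = d4*4 + d3 - d9 = -134/9
Walk from origin (0, 0):
  seg 1: up by d10 = -134/9 → (0, -134/9)
  seg 2: left by d8 = -40/3 → (40/3, -134/9)
  seg 3: left by d10 = -134/9 → (254/9, -134/9)
  seg 4: down by d2 = 1 → (254/9, -143/9)
  seg 5: up by d4 = -10/3 → (254/9, -173/9)

d4 = -10/3
d5 = 11/9
d6 = 46/9
d7 = -4/9
d8 = -40/3
d9 = 20/9
d10 = -134/9
endpoint = (254/9, -173/9)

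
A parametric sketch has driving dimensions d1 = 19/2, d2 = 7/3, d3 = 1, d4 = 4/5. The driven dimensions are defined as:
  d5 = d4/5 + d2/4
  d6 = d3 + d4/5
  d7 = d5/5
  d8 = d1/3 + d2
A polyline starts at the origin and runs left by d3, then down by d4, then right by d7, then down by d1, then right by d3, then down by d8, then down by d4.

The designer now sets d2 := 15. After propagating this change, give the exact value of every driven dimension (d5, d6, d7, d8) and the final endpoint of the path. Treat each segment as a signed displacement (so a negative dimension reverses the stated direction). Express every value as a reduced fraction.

d5 = 391/100
d6 = 29/25
d7 = 391/500
d8 = 109/6
endpoint = (391/500, -439/15)

Apply edit: d2 := 15
  d5 = d4/5 + d2/4 = 391/100
  d6 = d3 + d4/5 = 29/25
  d7 = d5/5 = 391/500
  d8 = d1/3 + d2 = 109/6
Walk from origin (0, 0):
  seg 1: left by d3 = 1 → (-1, 0)
  seg 2: down by d4 = 4/5 → (-1, -4/5)
  seg 3: right by d7 = 391/500 → (-109/500, -4/5)
  seg 4: down by d1 = 19/2 → (-109/500, -103/10)
  seg 5: right by d3 = 1 → (391/500, -103/10)
  seg 6: down by d8 = 109/6 → (391/500, -427/15)
  seg 7: down by d4 = 4/5 → (391/500, -439/15)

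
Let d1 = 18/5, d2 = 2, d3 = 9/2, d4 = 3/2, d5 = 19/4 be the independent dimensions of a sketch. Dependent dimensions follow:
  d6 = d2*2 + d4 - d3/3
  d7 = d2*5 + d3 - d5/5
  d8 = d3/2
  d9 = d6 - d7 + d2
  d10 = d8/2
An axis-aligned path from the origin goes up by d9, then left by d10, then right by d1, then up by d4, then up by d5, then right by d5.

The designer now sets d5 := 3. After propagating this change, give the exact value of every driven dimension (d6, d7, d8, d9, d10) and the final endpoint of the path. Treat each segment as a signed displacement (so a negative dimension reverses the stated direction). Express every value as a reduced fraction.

Apply edit: d5 := 3
  d6 = d2*2 + d4 - d3/3 = 4
  d7 = d2*5 + d3 - d5/5 = 139/10
  d8 = d3/2 = 9/4
  d9 = d6 - d7 + d2 = -79/10
  d10 = d8/2 = 9/8
Walk from origin (0, 0):
  seg 1: up by d9 = -79/10 → (0, -79/10)
  seg 2: left by d10 = 9/8 → (-9/8, -79/10)
  seg 3: right by d1 = 18/5 → (99/40, -79/10)
  seg 4: up by d4 = 3/2 → (99/40, -32/5)
  seg 5: up by d5 = 3 → (99/40, -17/5)
  seg 6: right by d5 = 3 → (219/40, -17/5)

d6 = 4
d7 = 139/10
d8 = 9/4
d9 = -79/10
d10 = 9/8
endpoint = (219/40, -17/5)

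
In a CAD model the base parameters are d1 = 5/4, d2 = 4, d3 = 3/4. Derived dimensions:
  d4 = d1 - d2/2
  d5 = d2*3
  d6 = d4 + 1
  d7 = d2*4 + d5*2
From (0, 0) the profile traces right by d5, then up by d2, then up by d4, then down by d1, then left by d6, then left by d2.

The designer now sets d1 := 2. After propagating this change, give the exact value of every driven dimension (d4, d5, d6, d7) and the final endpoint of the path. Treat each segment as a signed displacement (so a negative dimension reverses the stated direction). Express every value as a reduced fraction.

d4 = 0
d5 = 12
d6 = 1
d7 = 40
endpoint = (7, 2)

Apply edit: d1 := 2
  d4 = d1 - d2/2 = 0
  d5 = d2*3 = 12
  d6 = d4 + 1 = 1
  d7 = d2*4 + d5*2 = 40
Walk from origin (0, 0):
  seg 1: right by d5 = 12 → (12, 0)
  seg 2: up by d2 = 4 → (12, 4)
  seg 3: up by d4 = 0 → (12, 4)
  seg 4: down by d1 = 2 → (12, 2)
  seg 5: left by d6 = 1 → (11, 2)
  seg 6: left by d2 = 4 → (7, 2)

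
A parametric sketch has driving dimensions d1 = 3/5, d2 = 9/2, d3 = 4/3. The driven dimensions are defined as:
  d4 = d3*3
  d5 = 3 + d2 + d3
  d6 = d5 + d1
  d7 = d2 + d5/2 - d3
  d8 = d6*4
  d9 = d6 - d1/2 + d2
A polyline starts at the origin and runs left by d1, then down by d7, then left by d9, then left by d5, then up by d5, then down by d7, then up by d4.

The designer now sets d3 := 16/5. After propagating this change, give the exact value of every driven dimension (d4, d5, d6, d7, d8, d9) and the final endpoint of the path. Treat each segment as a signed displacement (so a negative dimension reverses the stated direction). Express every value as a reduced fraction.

Apply edit: d3 := 16/5
  d4 = d3*3 = 48/5
  d5 = 3 + d2 + d3 = 107/10
  d6 = d5 + d1 = 113/10
  d7 = d2 + d5/2 - d3 = 133/20
  d8 = d6*4 = 226/5
  d9 = d6 - d1/2 + d2 = 31/2
Walk from origin (0, 0):
  seg 1: left by d1 = 3/5 → (-3/5, 0)
  seg 2: down by d7 = 133/20 → (-3/5, -133/20)
  seg 3: left by d9 = 31/2 → (-161/10, -133/20)
  seg 4: left by d5 = 107/10 → (-134/5, -133/20)
  seg 5: up by d5 = 107/10 → (-134/5, 81/20)
  seg 6: down by d7 = 133/20 → (-134/5, -13/5)
  seg 7: up by d4 = 48/5 → (-134/5, 7)

d4 = 48/5
d5 = 107/10
d6 = 113/10
d7 = 133/20
d8 = 226/5
d9 = 31/2
endpoint = (-134/5, 7)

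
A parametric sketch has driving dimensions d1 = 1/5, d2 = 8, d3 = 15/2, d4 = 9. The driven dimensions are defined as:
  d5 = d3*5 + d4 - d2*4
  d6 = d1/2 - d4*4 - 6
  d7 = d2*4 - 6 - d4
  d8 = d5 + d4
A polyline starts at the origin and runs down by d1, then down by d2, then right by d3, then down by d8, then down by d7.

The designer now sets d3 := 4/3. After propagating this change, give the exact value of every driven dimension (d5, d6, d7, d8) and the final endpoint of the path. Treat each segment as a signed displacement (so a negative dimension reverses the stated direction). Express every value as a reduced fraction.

d5 = -49/3
d6 = -419/10
d7 = 17
d8 = -22/3
endpoint = (4/3, -268/15)

Apply edit: d3 := 4/3
  d5 = d3*5 + d4 - d2*4 = -49/3
  d6 = d1/2 - d4*4 - 6 = -419/10
  d7 = d2*4 - 6 - d4 = 17
  d8 = d5 + d4 = -22/3
Walk from origin (0, 0):
  seg 1: down by d1 = 1/5 → (0, -1/5)
  seg 2: down by d2 = 8 → (0, -41/5)
  seg 3: right by d3 = 4/3 → (4/3, -41/5)
  seg 4: down by d8 = -22/3 → (4/3, -13/15)
  seg 5: down by d7 = 17 → (4/3, -268/15)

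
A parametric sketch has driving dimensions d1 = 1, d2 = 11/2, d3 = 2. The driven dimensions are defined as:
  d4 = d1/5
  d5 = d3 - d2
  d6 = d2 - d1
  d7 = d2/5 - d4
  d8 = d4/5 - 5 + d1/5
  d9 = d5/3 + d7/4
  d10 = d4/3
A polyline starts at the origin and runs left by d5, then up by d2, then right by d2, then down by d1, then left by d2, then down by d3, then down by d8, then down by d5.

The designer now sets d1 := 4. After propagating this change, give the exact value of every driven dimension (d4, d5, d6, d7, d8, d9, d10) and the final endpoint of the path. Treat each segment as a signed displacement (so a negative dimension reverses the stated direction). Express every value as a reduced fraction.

d4 = 4/5
d5 = -7/2
d6 = 3/2
d7 = 3/10
d8 = -101/25
d9 = -131/120
d10 = 4/15
endpoint = (7/2, 176/25)

Apply edit: d1 := 4
  d4 = d1/5 = 4/5
  d5 = d3 - d2 = -7/2
  d6 = d2 - d1 = 3/2
  d7 = d2/5 - d4 = 3/10
  d8 = d4/5 - 5 + d1/5 = -101/25
  d9 = d5/3 + d7/4 = -131/120
  d10 = d4/3 = 4/15
Walk from origin (0, 0):
  seg 1: left by d5 = -7/2 → (7/2, 0)
  seg 2: up by d2 = 11/2 → (7/2, 11/2)
  seg 3: right by d2 = 11/2 → (9, 11/2)
  seg 4: down by d1 = 4 → (9, 3/2)
  seg 5: left by d2 = 11/2 → (7/2, 3/2)
  seg 6: down by d3 = 2 → (7/2, -1/2)
  seg 7: down by d8 = -101/25 → (7/2, 177/50)
  seg 8: down by d5 = -7/2 → (7/2, 176/25)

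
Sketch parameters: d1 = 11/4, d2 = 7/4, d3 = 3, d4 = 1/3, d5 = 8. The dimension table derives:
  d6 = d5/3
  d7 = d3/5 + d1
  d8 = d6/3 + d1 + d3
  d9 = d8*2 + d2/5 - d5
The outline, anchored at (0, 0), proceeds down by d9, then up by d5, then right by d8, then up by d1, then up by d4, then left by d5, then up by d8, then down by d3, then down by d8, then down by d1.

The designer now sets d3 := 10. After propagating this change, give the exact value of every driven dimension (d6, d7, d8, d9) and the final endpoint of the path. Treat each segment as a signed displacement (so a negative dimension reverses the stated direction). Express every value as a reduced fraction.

d6 = 8/3
d7 = 19/4
d8 = 491/36
d9 = 3533/180
endpoint = (203/36, -3833/180)

Apply edit: d3 := 10
  d6 = d5/3 = 8/3
  d7 = d3/5 + d1 = 19/4
  d8 = d6/3 + d1 + d3 = 491/36
  d9 = d8*2 + d2/5 - d5 = 3533/180
Walk from origin (0, 0):
  seg 1: down by d9 = 3533/180 → (0, -3533/180)
  seg 2: up by d5 = 8 → (0, -2093/180)
  seg 3: right by d8 = 491/36 → (491/36, -2093/180)
  seg 4: up by d1 = 11/4 → (491/36, -799/90)
  seg 5: up by d4 = 1/3 → (491/36, -769/90)
  seg 6: left by d5 = 8 → (203/36, -769/90)
  seg 7: up by d8 = 491/36 → (203/36, 917/180)
  seg 8: down by d3 = 10 → (203/36, -883/180)
  seg 9: down by d8 = 491/36 → (203/36, -1669/90)
  seg 10: down by d1 = 11/4 → (203/36, -3833/180)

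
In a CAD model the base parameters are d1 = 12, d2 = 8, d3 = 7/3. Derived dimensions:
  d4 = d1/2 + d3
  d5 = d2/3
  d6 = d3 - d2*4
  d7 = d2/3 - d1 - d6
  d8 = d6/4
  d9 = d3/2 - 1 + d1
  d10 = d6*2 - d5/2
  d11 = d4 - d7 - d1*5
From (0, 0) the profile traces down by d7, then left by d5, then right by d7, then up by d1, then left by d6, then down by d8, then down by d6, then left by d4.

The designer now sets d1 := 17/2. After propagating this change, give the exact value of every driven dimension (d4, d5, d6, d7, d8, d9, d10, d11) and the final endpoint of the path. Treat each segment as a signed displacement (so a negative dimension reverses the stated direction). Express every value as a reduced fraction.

Apply edit: d1 := 17/2
  d4 = d1/2 + d3 = 79/12
  d5 = d2/3 = 8/3
  d6 = d3 - d2*4 = -89/3
  d7 = d2/3 - d1 - d6 = 143/6
  d8 = d6/4 = -89/12
  d9 = d3/2 - 1 + d1 = 26/3
  d10 = d6*2 - d5/2 = -182/3
  d11 = d4 - d7 - d1*5 = -239/4
Walk from origin (0, 0):
  seg 1: down by d7 = 143/6 → (0, -143/6)
  seg 2: left by d5 = 8/3 → (-8/3, -143/6)
  seg 3: right by d7 = 143/6 → (127/6, -143/6)
  seg 4: up by d1 = 17/2 → (127/6, -46/3)
  seg 5: left by d6 = -89/3 → (305/6, -46/3)
  seg 6: down by d8 = -89/12 → (305/6, -95/12)
  seg 7: down by d6 = -89/3 → (305/6, 87/4)
  seg 8: left by d4 = 79/12 → (177/4, 87/4)

d4 = 79/12
d5 = 8/3
d6 = -89/3
d7 = 143/6
d8 = -89/12
d9 = 26/3
d10 = -182/3
d11 = -239/4
endpoint = (177/4, 87/4)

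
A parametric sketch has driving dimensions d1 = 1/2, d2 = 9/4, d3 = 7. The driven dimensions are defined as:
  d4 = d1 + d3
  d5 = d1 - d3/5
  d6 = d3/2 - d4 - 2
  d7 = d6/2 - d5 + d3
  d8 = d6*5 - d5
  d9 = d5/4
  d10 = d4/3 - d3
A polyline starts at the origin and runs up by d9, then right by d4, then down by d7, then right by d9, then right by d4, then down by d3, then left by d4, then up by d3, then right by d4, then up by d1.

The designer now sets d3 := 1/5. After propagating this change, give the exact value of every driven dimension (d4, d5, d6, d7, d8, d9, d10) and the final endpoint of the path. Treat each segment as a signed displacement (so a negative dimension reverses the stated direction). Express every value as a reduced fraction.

d4 = 7/10
d5 = 23/50
d6 = -13/5
d7 = -39/25
d8 = -673/50
d9 = 23/200
d10 = 1/30
endpoint = (303/200, 87/40)

Apply edit: d3 := 1/5
  d4 = d1 + d3 = 7/10
  d5 = d1 - d3/5 = 23/50
  d6 = d3/2 - d4 - 2 = -13/5
  d7 = d6/2 - d5 + d3 = -39/25
  d8 = d6*5 - d5 = -673/50
  d9 = d5/4 = 23/200
  d10 = d4/3 - d3 = 1/30
Walk from origin (0, 0):
  seg 1: up by d9 = 23/200 → (0, 23/200)
  seg 2: right by d4 = 7/10 → (7/10, 23/200)
  seg 3: down by d7 = -39/25 → (7/10, 67/40)
  seg 4: right by d9 = 23/200 → (163/200, 67/40)
  seg 5: right by d4 = 7/10 → (303/200, 67/40)
  seg 6: down by d3 = 1/5 → (303/200, 59/40)
  seg 7: left by d4 = 7/10 → (163/200, 59/40)
  seg 8: up by d3 = 1/5 → (163/200, 67/40)
  seg 9: right by d4 = 7/10 → (303/200, 67/40)
  seg 10: up by d1 = 1/2 → (303/200, 87/40)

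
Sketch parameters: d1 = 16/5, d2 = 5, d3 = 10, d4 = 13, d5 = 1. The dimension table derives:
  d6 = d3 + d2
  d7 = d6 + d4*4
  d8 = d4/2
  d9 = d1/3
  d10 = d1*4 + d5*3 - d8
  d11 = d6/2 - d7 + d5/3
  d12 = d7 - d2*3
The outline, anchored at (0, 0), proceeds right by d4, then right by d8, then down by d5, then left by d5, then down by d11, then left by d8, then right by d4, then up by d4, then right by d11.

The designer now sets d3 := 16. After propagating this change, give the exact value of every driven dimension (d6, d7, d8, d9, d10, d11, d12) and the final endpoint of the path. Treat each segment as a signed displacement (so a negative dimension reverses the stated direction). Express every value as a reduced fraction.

d6 = 21
d7 = 73
d8 = 13/2
d9 = 16/15
d10 = 93/10
d11 = -373/6
d12 = 58
endpoint = (-223/6, 445/6)

Apply edit: d3 := 16
  d6 = d3 + d2 = 21
  d7 = d6 + d4*4 = 73
  d8 = d4/2 = 13/2
  d9 = d1/3 = 16/15
  d10 = d1*4 + d5*3 - d8 = 93/10
  d11 = d6/2 - d7 + d5/3 = -373/6
  d12 = d7 - d2*3 = 58
Walk from origin (0, 0):
  seg 1: right by d4 = 13 → (13, 0)
  seg 2: right by d8 = 13/2 → (39/2, 0)
  seg 3: down by d5 = 1 → (39/2, -1)
  seg 4: left by d5 = 1 → (37/2, -1)
  seg 5: down by d11 = -373/6 → (37/2, 367/6)
  seg 6: left by d8 = 13/2 → (12, 367/6)
  seg 7: right by d4 = 13 → (25, 367/6)
  seg 8: up by d4 = 13 → (25, 445/6)
  seg 9: right by d11 = -373/6 → (-223/6, 445/6)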